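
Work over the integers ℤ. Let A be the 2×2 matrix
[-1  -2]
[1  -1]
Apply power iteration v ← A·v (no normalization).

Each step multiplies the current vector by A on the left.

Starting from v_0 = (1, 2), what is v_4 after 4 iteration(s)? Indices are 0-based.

v_4 = (-23, -10)

v_0 = (1, 2).
v_1 = A·v_0 = (-5, -1).
v_2 = A·v_1 = (7, -4).
v_3 = A·v_2 = (1, 11).
v_4 = A·v_3 = (-23, -10).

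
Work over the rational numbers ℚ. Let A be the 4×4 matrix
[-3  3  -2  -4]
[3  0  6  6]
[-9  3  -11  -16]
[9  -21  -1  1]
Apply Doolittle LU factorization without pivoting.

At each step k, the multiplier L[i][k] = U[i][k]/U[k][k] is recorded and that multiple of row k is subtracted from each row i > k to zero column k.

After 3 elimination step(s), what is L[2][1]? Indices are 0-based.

L[2][1] = -2

k=0: U[0][0]=-3
  eliminate (1,0): mult=-1, new row 1: (0, 3, 4, 2); set L[1][0]=-1
  eliminate (2,0): mult=3, new row 2: (0, -6, -5, -4); set L[2][0]=3
  eliminate (3,0): mult=-3, new row 3: (0, -12, -7, -11); set L[3][0]=-3
k=1: U[1][1]=3
  eliminate (2,1): mult=-2, new row 2: (0, 0, 3, 0); set L[2][1]=-2
  eliminate (3,1): mult=-4, new row 3: (0, 0, 9, -3); set L[3][1]=-4
k=2: U[2][2]=3
  eliminate (3,2): mult=3, new row 3: (0, 0, 0, -3); set L[3][2]=3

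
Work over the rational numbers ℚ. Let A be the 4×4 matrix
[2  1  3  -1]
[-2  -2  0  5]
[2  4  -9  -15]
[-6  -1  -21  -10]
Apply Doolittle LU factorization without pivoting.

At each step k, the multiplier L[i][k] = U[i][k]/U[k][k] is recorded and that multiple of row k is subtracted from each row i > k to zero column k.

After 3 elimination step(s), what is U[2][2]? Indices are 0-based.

U[2][2] = -3

k=0: U[0][0]=2
  eliminate (1,0): mult=-1, new row 1: (0, -1, 3, 4); set L[1][0]=-1
  eliminate (2,0): mult=1, new row 2: (0, 3, -12, -14); set L[2][0]=1
  eliminate (3,0): mult=-3, new row 3: (0, 2, -12, -13); set L[3][0]=-3
k=1: U[1][1]=-1
  eliminate (2,1): mult=-3, new row 2: (0, 0, -3, -2); set L[2][1]=-3
  eliminate (3,1): mult=-2, new row 3: (0, 0, -6, -5); set L[3][1]=-2
k=2: U[2][2]=-3
  eliminate (3,2): mult=2, new row 3: (0, 0, 0, -1); set L[3][2]=2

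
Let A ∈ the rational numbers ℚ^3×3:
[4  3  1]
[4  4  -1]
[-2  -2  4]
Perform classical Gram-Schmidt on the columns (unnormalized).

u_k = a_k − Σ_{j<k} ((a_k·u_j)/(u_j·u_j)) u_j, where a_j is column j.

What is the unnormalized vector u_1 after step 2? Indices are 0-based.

u_1 = (-5/9, 4/9, -2/9)

Step 1: u_0 = a_0 = (4, 4, -2).
Step 2: u_1 = a_1 − (8/9)·u_0 = (-5/9, 4/9, -2/9).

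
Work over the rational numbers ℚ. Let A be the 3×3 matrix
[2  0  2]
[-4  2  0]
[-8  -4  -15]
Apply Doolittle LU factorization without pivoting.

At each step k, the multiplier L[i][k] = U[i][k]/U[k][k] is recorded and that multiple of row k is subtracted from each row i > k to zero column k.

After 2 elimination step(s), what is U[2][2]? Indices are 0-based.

U[2][2] = 1

[col 0] pivot 2
  R1 -= -2*R0 → (0, 2, 4)  (L[1][0] := -2)
  R2 -= -4*R0 → (0, -4, -7)  (L[2][0] := -4)
[col 1] pivot 2
  R2 -= -2*R1 → (0, 0, 1)  (L[2][1] := -2)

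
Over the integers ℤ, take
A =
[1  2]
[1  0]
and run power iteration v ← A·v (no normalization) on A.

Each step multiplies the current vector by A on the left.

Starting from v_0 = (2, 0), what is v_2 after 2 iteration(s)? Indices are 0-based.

v_2 = (6, 2)

v_0 = (2, 0).
v_1 = A·v_0 = (2, 2).
v_2 = A·v_1 = (6, 2).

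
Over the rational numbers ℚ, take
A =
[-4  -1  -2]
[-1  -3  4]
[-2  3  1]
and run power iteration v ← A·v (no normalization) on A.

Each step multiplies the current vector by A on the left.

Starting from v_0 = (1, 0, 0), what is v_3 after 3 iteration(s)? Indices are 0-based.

v_0 = (1, 0, 0).
v_1 = A·v_0 = (-4, -1, -2).
v_2 = A·v_1 = (21, -1, 3).
v_3 = A·v_2 = (-89, -6, -42).

v_3 = (-89, -6, -42)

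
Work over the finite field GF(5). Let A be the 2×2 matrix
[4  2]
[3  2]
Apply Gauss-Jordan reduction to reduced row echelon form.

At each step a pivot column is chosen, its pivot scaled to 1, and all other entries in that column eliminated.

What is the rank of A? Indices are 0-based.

step 1: normalize row 0 (÷4) = (1, 3)
  row 1: subtract 3×row0 = (0, 3)
step 2: normalize row 1 (÷3) = (0, 1)
  row 0: subtract 3×row1 = (1, 0)

rank = 2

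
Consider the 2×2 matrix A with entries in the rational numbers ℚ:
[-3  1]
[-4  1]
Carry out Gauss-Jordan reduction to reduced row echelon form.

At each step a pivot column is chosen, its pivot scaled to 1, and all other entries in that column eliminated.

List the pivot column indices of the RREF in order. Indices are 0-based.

pivot columns: 0, 1

step 1: normalize row 0 (÷-3) = (1, -1/3)
  row 1: subtract -4×row0 = (0, -1/3)
step 2: normalize row 1 (÷-1/3) = (0, 1)
  row 0: subtract -1/3×row1 = (1, 0)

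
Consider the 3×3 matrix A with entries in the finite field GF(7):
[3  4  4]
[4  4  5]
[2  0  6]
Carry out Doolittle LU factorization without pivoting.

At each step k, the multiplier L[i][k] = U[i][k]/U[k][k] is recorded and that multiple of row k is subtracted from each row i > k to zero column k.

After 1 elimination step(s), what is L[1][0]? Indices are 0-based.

L[1][0] = 6

k=0: U[0][0]=3
  eliminate (1,0): mult=6, new row 1: (0, 1, 2); set L[1][0]=6
  eliminate (2,0): mult=3, new row 2: (0, 2, 1); set L[2][0]=3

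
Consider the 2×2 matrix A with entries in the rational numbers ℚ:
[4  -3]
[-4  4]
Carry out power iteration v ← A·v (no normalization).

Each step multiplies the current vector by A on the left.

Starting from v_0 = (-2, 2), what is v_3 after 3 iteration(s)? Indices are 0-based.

v_3 = (-776, 896)

v_0 = (-2, 2).
v_1 = A·v_0 = (-14, 16).
v_2 = A·v_1 = (-104, 120).
v_3 = A·v_2 = (-776, 896).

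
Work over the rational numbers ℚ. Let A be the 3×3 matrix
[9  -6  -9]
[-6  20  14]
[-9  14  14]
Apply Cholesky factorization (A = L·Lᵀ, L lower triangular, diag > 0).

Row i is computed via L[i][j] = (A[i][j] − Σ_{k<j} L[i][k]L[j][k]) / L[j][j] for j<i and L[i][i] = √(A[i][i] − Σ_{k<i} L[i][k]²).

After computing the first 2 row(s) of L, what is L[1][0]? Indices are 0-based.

L[1][0] = -2

Step 1: L[0][0] = √(9) = 3.
  L[1][0] = (-6) / L[0][0] = -2.
Step 2: L[1][1] = √(16) = 4.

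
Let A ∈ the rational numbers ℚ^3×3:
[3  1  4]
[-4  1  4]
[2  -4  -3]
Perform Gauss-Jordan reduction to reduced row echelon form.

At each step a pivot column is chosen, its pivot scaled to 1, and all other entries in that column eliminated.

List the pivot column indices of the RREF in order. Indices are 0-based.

step 1: normalize row 0 (÷3) = (1, 1/3, 4/3)
  row 1: subtract -4×row0 = (0, 7/3, 28/3)
  row 2: subtract 2×row0 = (0, -14/3, -17/3)
step 2: normalize row 1 (÷7/3) = (0, 1, 4)
  row 0: subtract 1/3×row1 = (1, 0, 0)
  row 2: subtract -14/3×row1 = (0, 0, 13)
step 3: normalize row 2 (÷13) = (0, 0, 1)
  row 1: subtract 4×row2 = (0, 1, 0)

pivot columns: 0, 1, 2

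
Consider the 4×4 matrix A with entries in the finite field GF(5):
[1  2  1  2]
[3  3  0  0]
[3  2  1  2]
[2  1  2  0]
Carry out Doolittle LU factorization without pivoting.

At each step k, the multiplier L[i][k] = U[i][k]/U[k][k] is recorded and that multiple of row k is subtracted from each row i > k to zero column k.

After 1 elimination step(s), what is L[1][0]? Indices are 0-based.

L[1][0] = 3

k=0: U[0][0]=1
  eliminate (1,0): mult=3, new row 1: (0, 2, 2, 4); set L[1][0]=3
  eliminate (2,0): mult=3, new row 2: (0, 1, 3, 1); set L[2][0]=3
  eliminate (3,0): mult=2, new row 3: (0, 2, 0, 1); set L[3][0]=2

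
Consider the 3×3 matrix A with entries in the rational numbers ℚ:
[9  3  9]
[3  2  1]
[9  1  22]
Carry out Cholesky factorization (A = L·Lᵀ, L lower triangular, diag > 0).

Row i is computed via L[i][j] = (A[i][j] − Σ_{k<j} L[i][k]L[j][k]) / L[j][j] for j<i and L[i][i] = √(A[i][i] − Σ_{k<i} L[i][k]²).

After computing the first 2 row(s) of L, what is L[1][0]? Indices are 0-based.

Step 1: L[0][0] = √(9) = 3.
  L[1][0] = (3) / L[0][0] = 1.
Step 2: L[1][1] = √(1) = 1.

L[1][0] = 1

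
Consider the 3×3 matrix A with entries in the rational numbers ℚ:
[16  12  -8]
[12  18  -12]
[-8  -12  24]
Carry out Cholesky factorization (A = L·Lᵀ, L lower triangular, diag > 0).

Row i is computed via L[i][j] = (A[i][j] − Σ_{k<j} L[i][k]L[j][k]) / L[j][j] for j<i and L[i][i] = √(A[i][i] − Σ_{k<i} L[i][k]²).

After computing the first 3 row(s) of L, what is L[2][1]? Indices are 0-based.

Step 1: L[0][0] = √(16) = 4.
  L[1][0] = (12) / L[0][0] = 3.
Step 2: L[1][1] = √(9) = 3.
  L[2][0] = (-8) / L[0][0] = -2.
  L[2][1] = (-6) / L[1][1] = -2.
Step 3: L[2][2] = √(16) = 4.

L[2][1] = -2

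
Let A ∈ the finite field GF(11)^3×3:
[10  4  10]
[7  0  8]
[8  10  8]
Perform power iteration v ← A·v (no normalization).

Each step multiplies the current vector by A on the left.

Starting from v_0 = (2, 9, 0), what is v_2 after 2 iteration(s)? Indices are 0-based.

v_0 = (2, 9, 0).
v_1 = A·v_0 = (1, 3, 7).
v_2 = A·v_1 = (4, 8, 6).

v_2 = (4, 8, 6)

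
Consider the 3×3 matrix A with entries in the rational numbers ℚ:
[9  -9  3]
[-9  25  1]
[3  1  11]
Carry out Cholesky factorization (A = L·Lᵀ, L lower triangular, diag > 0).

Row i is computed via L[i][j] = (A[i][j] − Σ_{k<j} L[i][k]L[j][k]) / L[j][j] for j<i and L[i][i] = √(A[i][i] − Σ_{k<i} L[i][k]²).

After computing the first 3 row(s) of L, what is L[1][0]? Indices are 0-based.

Step 1: L[0][0] = √(9) = 3.
  L[1][0] = (-9) / L[0][0] = -3.
Step 2: L[1][1] = √(16) = 4.
  L[2][0] = (3) / L[0][0] = 1.
  L[2][1] = (4) / L[1][1] = 1.
Step 3: L[2][2] = √(9) = 3.

L[1][0] = -3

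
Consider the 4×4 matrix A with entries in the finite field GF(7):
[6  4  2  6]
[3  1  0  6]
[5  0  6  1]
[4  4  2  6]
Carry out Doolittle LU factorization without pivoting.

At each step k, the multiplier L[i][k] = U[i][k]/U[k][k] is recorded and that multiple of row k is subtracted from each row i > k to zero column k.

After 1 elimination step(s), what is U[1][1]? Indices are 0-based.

k=0: U[0][0]=6
  eliminate (1,0): mult=4, new row 1: (0, 6, 6, 3); set L[1][0]=4
  eliminate (2,0): mult=2, new row 2: (0, 6, 2, 3); set L[2][0]=2
  eliminate (3,0): mult=3, new row 3: (0, 6, 3, 2); set L[3][0]=3

U[1][1] = 6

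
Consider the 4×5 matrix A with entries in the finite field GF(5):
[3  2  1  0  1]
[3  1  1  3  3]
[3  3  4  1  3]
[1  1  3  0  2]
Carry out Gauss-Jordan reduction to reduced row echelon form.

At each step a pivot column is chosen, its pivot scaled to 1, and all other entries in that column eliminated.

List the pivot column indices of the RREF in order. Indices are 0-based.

pivot columns: 0, 1, 2, 3

[1] R0 /= 3  ⇒  (1, 4, 2, 0, 2)
     R1 -= 3·R0  ⇒  (0, 4, 0, 3, 2)
     R2 -= 3·R0  ⇒  (0, 1, 3, 1, 2)
     R3 -= 1·R0  ⇒  (0, 2, 1, 0, 0)
[2] R1 /= 4  ⇒  (0, 1, 0, 2, 3)
     R0 -= 4·R1  ⇒  (1, 0, 2, 2, 0)
     R2 -= 1·R1  ⇒  (0, 0, 3, 4, 4)
     R3 -= 2·R1  ⇒  (0, 0, 1, 1, 4)
[3] R2 /= 3  ⇒  (0, 0, 1, 3, 3)
     R0 -= 2·R2  ⇒  (1, 0, 0, 1, 4)
     R3 -= 1·R2  ⇒  (0, 0, 0, 3, 1)
[4] R3 /= 3  ⇒  (0, 0, 0, 1, 2)
     R0 -= 1·R3  ⇒  (1, 0, 0, 0, 2)
     R1 -= 2·R3  ⇒  (0, 1, 0, 0, 4)
     R2 -= 3·R3  ⇒  (0, 0, 1, 0, 2)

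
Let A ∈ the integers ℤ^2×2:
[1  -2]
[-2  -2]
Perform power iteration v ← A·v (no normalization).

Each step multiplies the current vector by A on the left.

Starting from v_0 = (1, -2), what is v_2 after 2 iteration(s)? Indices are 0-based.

v_2 = (1, -14)

v_0 = (1, -2).
v_1 = A·v_0 = (5, 2).
v_2 = A·v_1 = (1, -14).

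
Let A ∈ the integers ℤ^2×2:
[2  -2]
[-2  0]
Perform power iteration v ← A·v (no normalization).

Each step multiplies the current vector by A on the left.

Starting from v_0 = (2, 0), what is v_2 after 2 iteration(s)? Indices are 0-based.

v_2 = (16, -8)

v_0 = (2, 0).
v_1 = A·v_0 = (4, -4).
v_2 = A·v_1 = (16, -8).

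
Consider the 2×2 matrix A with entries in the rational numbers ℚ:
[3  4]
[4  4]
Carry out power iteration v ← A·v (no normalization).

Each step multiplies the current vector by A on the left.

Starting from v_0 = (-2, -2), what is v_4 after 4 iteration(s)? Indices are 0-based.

v_4 = (-6010, -6808)

v_0 = (-2, -2).
v_1 = A·v_0 = (-14, -16).
v_2 = A·v_1 = (-106, -120).
v_3 = A·v_2 = (-798, -904).
v_4 = A·v_3 = (-6010, -6808).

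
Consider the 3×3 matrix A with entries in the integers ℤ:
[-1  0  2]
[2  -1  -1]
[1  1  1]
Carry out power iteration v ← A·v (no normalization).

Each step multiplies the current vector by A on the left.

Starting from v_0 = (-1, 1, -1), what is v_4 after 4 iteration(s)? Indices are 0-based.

v_0 = (-1, 1, -1).
v_1 = A·v_0 = (-1, -2, -1).
v_2 = A·v_1 = (-1, 1, -4).
v_3 = A·v_2 = (-7, 1, -4).
v_4 = A·v_3 = (-1, -11, -10).

v_4 = (-1, -11, -10)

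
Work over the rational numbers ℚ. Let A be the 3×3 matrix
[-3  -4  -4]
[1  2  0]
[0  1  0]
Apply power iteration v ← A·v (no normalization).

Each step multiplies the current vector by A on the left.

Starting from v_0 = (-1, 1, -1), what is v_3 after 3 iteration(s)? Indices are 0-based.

v_3 = (27, -7, 5)

v_0 = (-1, 1, -1).
v_1 = A·v_0 = (3, 1, 1).
v_2 = A·v_1 = (-17, 5, 1).
v_3 = A·v_2 = (27, -7, 5).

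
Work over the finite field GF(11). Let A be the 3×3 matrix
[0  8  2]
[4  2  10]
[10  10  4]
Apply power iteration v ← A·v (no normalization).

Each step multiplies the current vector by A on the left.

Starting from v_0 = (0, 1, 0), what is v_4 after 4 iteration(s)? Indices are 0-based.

v_0 = (0, 1, 0).
v_1 = A·v_0 = (8, 2, 10).
v_2 = A·v_1 = (3, 4, 8).
v_3 = A·v_2 = (4, 1, 3).
v_4 = A·v_3 = (3, 4, 7).

v_4 = (3, 4, 7)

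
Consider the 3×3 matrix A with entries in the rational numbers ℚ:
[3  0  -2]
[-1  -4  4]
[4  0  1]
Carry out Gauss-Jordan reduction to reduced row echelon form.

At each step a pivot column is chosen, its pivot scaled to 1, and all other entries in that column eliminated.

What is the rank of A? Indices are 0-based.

rank = 3

step 1: normalize row 0 (÷3) = (1, 0, -2/3)
  row 1: subtract -1×row0 = (0, -4, 10/3)
  row 2: subtract 4×row0 = (0, 0, 11/3)
step 2: normalize row 1 (÷-4) = (0, 1, -5/6)
step 3: normalize row 2 (÷11/3) = (0, 0, 1)
  row 0: subtract -2/3×row2 = (1, 0, 0)
  row 1: subtract -5/6×row2 = (0, 1, 0)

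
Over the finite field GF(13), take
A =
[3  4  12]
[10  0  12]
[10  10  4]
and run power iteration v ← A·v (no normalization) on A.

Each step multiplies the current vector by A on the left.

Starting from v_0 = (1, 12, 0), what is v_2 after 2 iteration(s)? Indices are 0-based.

v_2 = (11, 3, 12)

v_0 = (1, 12, 0).
v_1 = A·v_0 = (12, 10, 0).
v_2 = A·v_1 = (11, 3, 12).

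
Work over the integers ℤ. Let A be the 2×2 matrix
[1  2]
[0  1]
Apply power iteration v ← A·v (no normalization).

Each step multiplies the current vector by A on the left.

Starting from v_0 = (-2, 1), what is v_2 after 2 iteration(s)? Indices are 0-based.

v_0 = (-2, 1).
v_1 = A·v_0 = (0, 1).
v_2 = A·v_1 = (2, 1).

v_2 = (2, 1)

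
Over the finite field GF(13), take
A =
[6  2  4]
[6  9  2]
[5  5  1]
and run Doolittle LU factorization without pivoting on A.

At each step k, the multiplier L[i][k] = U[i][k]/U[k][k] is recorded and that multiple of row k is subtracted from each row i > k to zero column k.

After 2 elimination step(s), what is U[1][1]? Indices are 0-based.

U[1][1] = 7

k=0: U[0][0]=6
  eliminate (1,0): mult=1, new row 1: (0, 7, 11); set L[1][0]=1
  eliminate (2,0): mult=3, new row 2: (0, 12, 2); set L[2][0]=3
k=1: U[1][1]=7
  eliminate (2,1): mult=11, new row 2: (0, 0, 11); set L[2][1]=11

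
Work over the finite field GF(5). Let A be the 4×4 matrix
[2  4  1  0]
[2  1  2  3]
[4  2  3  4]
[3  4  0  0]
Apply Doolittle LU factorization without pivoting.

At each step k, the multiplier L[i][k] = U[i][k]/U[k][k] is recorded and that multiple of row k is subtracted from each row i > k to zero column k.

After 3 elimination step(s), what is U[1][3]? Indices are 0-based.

k=0: U[0][0]=2
  eliminate (1,0): mult=1, new row 1: (0, 2, 1, 3); set L[1][0]=1
  eliminate (2,0): mult=2, new row 2: (0, 4, 1, 4); set L[2][0]=2
  eliminate (3,0): mult=4, new row 3: (0, 3, 1, 0); set L[3][0]=4
k=1: U[1][1]=2
  eliminate (2,1): mult=2, new row 2: (0, 0, 4, 3); set L[2][1]=2
  eliminate (3,1): mult=4, new row 3: (0, 0, 2, 3); set L[3][1]=4
k=2: U[2][2]=4
  eliminate (3,2): mult=3, new row 3: (0, 0, 0, 4); set L[3][2]=3

U[1][3] = 3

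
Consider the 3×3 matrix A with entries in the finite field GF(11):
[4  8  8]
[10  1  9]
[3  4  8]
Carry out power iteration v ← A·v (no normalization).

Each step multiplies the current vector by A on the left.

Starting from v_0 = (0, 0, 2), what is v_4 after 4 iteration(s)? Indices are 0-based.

v_4 = (8, 8, 5)

v_0 = (0, 0, 2).
v_1 = A·v_0 = (5, 7, 5).
v_2 = A·v_1 = (6, 3, 6).
v_3 = A·v_2 = (8, 7, 1).
v_4 = A·v_3 = (8, 8, 5).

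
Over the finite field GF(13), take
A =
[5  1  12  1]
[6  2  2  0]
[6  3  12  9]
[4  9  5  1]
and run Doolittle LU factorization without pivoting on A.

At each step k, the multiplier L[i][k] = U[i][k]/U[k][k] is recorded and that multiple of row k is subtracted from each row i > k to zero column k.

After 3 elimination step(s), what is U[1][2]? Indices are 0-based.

[col 0] pivot 5
  R1 -= 9*R0 → (0, 6, 11, 4)  (L[1][0] := 9)
  R2 -= 9*R0 → (0, 7, 8, 0)  (L[2][0] := 9)
  R3 -= 6*R0 → (0, 3, 11, 8)  (L[3][0] := 6)
[col 1] pivot 6
  R2 -= 12*R1 → (0, 0, 6, 4)  (L[2][1] := 12)
  R3 -= 7*R1 → (0, 0, 12, 6)  (L[3][1] := 7)
[col 2] pivot 6
  R3 -= 2*R2 → (0, 0, 0, 11)  (L[3][2] := 2)

U[1][2] = 11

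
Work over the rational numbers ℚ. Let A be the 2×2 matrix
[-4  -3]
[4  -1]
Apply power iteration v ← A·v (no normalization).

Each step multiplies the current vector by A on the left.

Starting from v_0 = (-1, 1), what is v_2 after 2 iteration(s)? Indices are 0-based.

v_0 = (-1, 1).
v_1 = A·v_0 = (1, -5).
v_2 = A·v_1 = (11, 9).

v_2 = (11, 9)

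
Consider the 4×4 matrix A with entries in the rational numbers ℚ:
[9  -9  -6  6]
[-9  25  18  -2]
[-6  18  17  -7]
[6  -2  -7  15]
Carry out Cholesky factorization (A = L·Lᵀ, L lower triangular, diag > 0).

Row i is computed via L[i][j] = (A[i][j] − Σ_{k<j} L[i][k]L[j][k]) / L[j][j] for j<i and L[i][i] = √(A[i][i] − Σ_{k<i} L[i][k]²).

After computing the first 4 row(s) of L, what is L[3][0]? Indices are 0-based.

Step 1: L[0][0] = √(9) = 3.
  L[1][0] = (-9) / L[0][0] = -3.
Step 2: L[1][1] = √(16) = 4.
  L[2][0] = (-6) / L[0][0] = -2.
  L[2][1] = (12) / L[1][1] = 3.
Step 3: L[2][2] = √(4) = 2.
  L[3][0] = (6) / L[0][0] = 2.
  L[3][1] = (4) / L[1][1] = 1.
  L[3][2] = (-6) / L[2][2] = -3.
Step 4: L[3][3] = √(1) = 1.

L[3][0] = 2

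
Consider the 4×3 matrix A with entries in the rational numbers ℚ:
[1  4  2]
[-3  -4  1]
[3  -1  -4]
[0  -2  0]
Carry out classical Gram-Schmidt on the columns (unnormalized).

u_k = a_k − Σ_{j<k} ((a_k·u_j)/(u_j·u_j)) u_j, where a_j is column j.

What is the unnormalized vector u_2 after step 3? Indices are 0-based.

Step 1: u_0 = a_0 = (1, -3, 3, 0).
Step 2: u_1 = a_1 − (13/19)·u_0 = (63/19, -37/19, -58/19, -2).
Step 3: u_2 = a_2 − (-13/19)·u_0 − (107/178)·u_1 = (123/178, 21/178, -10/89, 107/89).

u_2 = (123/178, 21/178, -10/89, 107/89)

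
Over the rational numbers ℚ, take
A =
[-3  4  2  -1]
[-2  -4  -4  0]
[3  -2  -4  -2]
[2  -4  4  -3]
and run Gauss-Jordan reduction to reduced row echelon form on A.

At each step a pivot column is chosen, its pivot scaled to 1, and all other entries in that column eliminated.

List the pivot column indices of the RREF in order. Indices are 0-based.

pivot(0,0)=-3: scale R0 → (1, -4/3, -2/3, 1/3)
  clear (1,0): R1 −= (-2)R0 → (0, -20/3, -16/3, 2/3)
  clear (2,0): R2 −= (3)R0 → (0, 2, -2, -3)
  clear (3,0): R3 −= (2)R0 → (0, -4/3, 16/3, -11/3)
pivot(1,1)=-20/3: scale R1 → (0, 1, 4/5, -1/10)
  clear (0,1): R0 −= (-4/3)R1 → (1, 0, 2/5, 1/5)
  clear (2,1): R2 −= (2)R1 → (0, 0, -18/5, -14/5)
  clear (3,1): R3 −= (-4/3)R1 → (0, 0, 32/5, -19/5)
pivot(2,2)=-18/5: scale R2 → (0, 0, 1, 7/9)
  clear (0,2): R0 −= (2/5)R2 → (1, 0, 0, -1/9)
  clear (1,2): R1 −= (4/5)R2 → (0, 1, 0, -13/18)
  clear (3,2): R3 −= (32/5)R2 → (0, 0, 0, -79/9)
pivot(3,3)=-79/9: scale R3 → (0, 0, 0, 1)
  clear (0,3): R0 −= (-1/9)R3 → (1, 0, 0, 0)
  clear (1,3): R1 −= (-13/18)R3 → (0, 1, 0, 0)
  clear (2,3): R2 −= (7/9)R3 → (0, 0, 1, 0)

pivot columns: 0, 1, 2, 3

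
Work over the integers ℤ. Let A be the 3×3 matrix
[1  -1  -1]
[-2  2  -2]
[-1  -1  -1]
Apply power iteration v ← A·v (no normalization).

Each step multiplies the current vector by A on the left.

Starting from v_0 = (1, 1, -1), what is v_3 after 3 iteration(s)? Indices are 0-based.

v_0 = (1, 1, -1).
v_1 = A·v_0 = (1, 2, -1).
v_2 = A·v_1 = (0, 4, -2).
v_3 = A·v_2 = (-2, 12, -2).

v_3 = (-2, 12, -2)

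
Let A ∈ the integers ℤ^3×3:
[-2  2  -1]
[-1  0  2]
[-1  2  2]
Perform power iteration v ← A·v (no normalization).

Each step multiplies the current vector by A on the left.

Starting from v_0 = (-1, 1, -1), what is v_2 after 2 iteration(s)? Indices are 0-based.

v_0 = (-1, 1, -1).
v_1 = A·v_0 = (5, -1, 1).
v_2 = A·v_1 = (-13, -3, -5).

v_2 = (-13, -3, -5)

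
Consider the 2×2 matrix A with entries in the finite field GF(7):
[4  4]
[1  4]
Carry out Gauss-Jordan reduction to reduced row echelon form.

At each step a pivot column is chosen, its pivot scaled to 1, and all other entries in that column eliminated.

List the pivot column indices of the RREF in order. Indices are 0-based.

pivot columns: 0, 1

step 1: normalize row 0 (÷4) = (1, 1)
  row 1: subtract 1×row0 = (0, 3)
step 2: normalize row 1 (÷3) = (0, 1)
  row 0: subtract 1×row1 = (1, 0)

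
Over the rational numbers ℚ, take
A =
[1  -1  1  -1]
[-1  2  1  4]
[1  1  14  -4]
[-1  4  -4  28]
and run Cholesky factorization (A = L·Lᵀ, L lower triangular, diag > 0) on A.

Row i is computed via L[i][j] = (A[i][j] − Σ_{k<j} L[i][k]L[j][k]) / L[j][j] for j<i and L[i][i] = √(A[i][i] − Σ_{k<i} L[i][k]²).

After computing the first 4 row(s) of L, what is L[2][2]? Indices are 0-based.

L[2][2] = 3

Step 1: L[0][0] = √(1) = 1.
  L[1][0] = (-1) / L[0][0] = -1.
Step 2: L[1][1] = √(1) = 1.
  L[2][0] = (1) / L[0][0] = 1.
  L[2][1] = (2) / L[1][1] = 2.
Step 3: L[2][2] = √(9) = 3.
  L[3][0] = (-1) / L[0][0] = -1.
  L[3][1] = (3) / L[1][1] = 3.
  L[3][2] = (-9) / L[2][2] = -3.
Step 4: L[3][3] = √(9) = 3.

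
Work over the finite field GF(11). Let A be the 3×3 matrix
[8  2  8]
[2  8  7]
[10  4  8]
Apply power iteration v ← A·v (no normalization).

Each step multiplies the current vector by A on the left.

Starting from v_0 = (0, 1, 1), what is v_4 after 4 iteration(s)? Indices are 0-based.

v_4 = (7, 0, 7)

v_0 = (0, 1, 1).
v_1 = A·v_0 = (10, 4, 1).
v_2 = A·v_1 = (8, 4, 3).
v_3 = A·v_2 = (8, 3, 10).
v_4 = A·v_3 = (7, 0, 7).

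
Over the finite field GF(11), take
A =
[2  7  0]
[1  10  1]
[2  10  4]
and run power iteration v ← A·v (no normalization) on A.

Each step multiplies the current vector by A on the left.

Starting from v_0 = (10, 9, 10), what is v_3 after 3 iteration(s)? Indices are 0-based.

v_0 = (10, 9, 10).
v_1 = A·v_0 = (6, 0, 7).
v_2 = A·v_1 = (1, 2, 7).
v_3 = A·v_2 = (5, 6, 6).

v_3 = (5, 6, 6)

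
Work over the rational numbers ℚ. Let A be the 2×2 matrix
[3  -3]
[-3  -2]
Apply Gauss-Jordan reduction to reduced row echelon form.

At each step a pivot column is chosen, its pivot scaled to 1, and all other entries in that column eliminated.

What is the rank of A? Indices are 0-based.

rank = 2

step 1: normalize row 0 (÷3) = (1, -1)
  row 1: subtract -3×row0 = (0, -5)
step 2: normalize row 1 (÷-5) = (0, 1)
  row 0: subtract -1×row1 = (1, 0)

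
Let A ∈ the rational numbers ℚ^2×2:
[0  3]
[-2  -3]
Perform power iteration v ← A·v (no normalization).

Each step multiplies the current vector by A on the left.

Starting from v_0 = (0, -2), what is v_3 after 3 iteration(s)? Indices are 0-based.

v_0 = (0, -2).
v_1 = A·v_0 = (-6, 6).
v_2 = A·v_1 = (18, -6).
v_3 = A·v_2 = (-18, -18).

v_3 = (-18, -18)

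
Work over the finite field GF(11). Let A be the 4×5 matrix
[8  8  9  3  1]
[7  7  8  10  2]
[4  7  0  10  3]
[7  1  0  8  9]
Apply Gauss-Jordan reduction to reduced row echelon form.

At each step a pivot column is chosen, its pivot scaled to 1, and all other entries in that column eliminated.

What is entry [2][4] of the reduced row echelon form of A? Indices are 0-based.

M[2][4] = 9

[1] R0 /= 8  ⇒  (1, 1, 8, 10, 7)
     R1 -= 7·R0  ⇒  (0, 0, 7, 6, 8)
     R2 -= 4·R0  ⇒  (0, 3, 1, 3, 8)
     R3 -= 7·R0  ⇒  (0, 5, 10, 4, 4)
[2] R1 <-> R2
[2] R1 /= 3  ⇒  (0, 1, 4, 1, 10)
     R0 -= 1·R1  ⇒  (1, 0, 4, 9, 8)
     R3 -= 5·R1  ⇒  (0, 0, 1, 10, 9)
[3] R2 /= 7  ⇒  (0, 0, 1, 4, 9)
     R0 -= 4·R2  ⇒  (1, 0, 0, 4, 5)
     R1 -= 4·R2  ⇒  (0, 1, 0, 7, 7)
     R3 -= 1·R2  ⇒  (0, 0, 0, 6, 0)
[4] R3 /= 6  ⇒  (0, 0, 0, 1, 0)
     R0 -= 4·R3  ⇒  (1, 0, 0, 0, 5)
     R1 -= 7·R3  ⇒  (0, 1, 0, 0, 7)
     R2 -= 4·R3  ⇒  (0, 0, 1, 0, 9)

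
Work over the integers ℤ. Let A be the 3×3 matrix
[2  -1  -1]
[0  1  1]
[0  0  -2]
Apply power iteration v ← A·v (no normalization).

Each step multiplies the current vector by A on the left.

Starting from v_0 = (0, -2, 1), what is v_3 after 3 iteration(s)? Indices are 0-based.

v_0 = (0, -2, 1).
v_1 = A·v_0 = (1, -1, -2).
v_2 = A·v_1 = (5, -3, 4).
v_3 = A·v_2 = (9, 1, -8).

v_3 = (9, 1, -8)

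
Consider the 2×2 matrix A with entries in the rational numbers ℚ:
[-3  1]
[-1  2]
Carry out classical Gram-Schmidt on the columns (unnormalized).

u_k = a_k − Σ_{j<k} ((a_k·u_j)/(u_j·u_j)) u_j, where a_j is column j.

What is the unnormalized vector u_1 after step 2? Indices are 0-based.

Step 1: u_0 = a_0 = (-3, -1).
Step 2: u_1 = a_1 − (-1/2)·u_0 = (-1/2, 3/2).

u_1 = (-1/2, 3/2)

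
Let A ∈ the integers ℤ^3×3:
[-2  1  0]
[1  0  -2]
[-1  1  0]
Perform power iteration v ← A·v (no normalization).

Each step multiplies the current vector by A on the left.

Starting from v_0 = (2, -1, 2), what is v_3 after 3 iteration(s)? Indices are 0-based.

v_3 = (-15, 2, -7)

v_0 = (2, -1, 2).
v_1 = A·v_0 = (-5, -2, -3).
v_2 = A·v_1 = (8, 1, 3).
v_3 = A·v_2 = (-15, 2, -7).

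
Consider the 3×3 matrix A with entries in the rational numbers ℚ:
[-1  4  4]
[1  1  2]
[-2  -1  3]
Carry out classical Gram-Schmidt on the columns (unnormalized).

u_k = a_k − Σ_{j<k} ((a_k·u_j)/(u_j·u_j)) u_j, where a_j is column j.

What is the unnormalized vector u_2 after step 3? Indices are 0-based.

u_2 = (-29/107, 261/107, 145/107)

Step 1: u_0 = a_0 = (-1, 1, -2).
Step 2: u_1 = a_1 − (-1/6)·u_0 = (23/6, 7/6, -4/3).
Step 3: u_2 = a_2 − (-4/3)·u_0 − (82/107)·u_1 = (-29/107, 261/107, 145/107).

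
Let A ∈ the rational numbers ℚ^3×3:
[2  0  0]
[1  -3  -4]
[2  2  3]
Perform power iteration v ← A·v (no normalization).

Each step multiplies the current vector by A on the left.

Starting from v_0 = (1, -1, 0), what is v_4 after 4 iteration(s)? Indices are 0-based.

v_4 = (16, -46, 60)

v_0 = (1, -1, 0).
v_1 = A·v_0 = (2, 4, 0).
v_2 = A·v_1 = (4, -10, 12).
v_3 = A·v_2 = (8, -14, 24).
v_4 = A·v_3 = (16, -46, 60).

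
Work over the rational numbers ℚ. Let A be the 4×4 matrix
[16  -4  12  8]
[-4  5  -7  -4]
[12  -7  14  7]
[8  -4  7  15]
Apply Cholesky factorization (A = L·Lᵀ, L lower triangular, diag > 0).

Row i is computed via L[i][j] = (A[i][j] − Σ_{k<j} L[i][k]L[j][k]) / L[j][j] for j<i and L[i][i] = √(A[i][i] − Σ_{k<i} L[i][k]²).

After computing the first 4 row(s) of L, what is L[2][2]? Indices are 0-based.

L[2][2] = 1

Step 1: L[0][0] = √(16) = 4.
  L[1][0] = (-4) / L[0][0] = -1.
Step 2: L[1][1] = √(4) = 2.
  L[2][0] = (12) / L[0][0] = 3.
  L[2][1] = (-4) / L[1][1] = -2.
Step 3: L[2][2] = √(1) = 1.
  L[3][0] = (8) / L[0][0] = 2.
  L[3][1] = (-2) / L[1][1] = -1.
  L[3][2] = (-1) / L[2][2] = -1.
Step 4: L[3][3] = √(9) = 3.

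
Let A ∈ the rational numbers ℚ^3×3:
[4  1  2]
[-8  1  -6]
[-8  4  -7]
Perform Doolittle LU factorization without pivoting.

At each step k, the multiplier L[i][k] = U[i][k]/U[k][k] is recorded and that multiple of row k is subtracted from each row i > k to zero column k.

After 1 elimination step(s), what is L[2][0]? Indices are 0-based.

Step 1: pivot at (0,0) is 4.
  row1 ← row1 − (-2)·row0  ⇒  L[1][0]=-2, U row1=(0, 3, -2)
  row2 ← row2 − (-2)·row0  ⇒  L[2][0]=-2, U row2=(0, 6, -3)

L[2][0] = -2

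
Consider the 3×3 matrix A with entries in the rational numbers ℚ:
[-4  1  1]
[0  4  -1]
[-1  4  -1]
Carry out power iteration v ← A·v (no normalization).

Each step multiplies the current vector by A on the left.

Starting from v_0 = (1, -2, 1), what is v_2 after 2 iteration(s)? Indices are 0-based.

v_0 = (1, -2, 1).
v_1 = A·v_0 = (-5, -9, -10).
v_2 = A·v_1 = (1, -26, -21).

v_2 = (1, -26, -21)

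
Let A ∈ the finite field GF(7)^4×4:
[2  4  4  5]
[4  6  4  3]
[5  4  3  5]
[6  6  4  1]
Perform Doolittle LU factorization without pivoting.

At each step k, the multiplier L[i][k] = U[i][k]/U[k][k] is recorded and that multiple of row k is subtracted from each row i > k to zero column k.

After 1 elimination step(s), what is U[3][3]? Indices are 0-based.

[col 0] pivot 2
  R1 -= 2*R0 → (0, 5, 3, 0)  (L[1][0] := 2)
  R2 -= 6*R0 → (0, 1, 0, 3)  (L[2][0] := 6)
  R3 -= 3*R0 → (0, 1, 6, 0)  (L[3][0] := 3)

U[3][3] = 0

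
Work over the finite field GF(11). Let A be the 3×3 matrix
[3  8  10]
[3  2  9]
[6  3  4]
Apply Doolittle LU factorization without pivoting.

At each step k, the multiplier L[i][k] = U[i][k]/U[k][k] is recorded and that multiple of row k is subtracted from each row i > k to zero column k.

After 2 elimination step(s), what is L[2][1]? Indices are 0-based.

[col 0] pivot 3
  R1 -= 1*R0 → (0, 5, 10)  (L[1][0] := 1)
  R2 -= 2*R0 → (0, 9, 6)  (L[2][0] := 2)
[col 1] pivot 5
  R2 -= 4*R1 → (0, 0, 10)  (L[2][1] := 4)

L[2][1] = 4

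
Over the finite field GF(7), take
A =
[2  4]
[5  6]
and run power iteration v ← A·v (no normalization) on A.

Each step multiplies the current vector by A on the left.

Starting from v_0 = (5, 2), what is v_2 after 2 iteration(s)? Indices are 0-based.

v_2 = (2, 4)

v_0 = (5, 2).
v_1 = A·v_0 = (4, 2).
v_2 = A·v_1 = (2, 4).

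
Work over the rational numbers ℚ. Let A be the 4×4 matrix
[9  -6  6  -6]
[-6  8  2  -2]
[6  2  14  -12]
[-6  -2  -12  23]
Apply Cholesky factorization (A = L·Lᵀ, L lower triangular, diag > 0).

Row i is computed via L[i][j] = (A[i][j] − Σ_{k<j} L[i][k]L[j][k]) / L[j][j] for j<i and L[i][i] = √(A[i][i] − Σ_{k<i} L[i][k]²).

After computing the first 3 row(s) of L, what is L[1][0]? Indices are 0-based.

Step 1: L[0][0] = √(9) = 3.
  L[1][0] = (-6) / L[0][0] = -2.
Step 2: L[1][1] = √(4) = 2.
  L[2][0] = (6) / L[0][0] = 2.
  L[2][1] = (6) / L[1][1] = 3.
Step 3: L[2][2] = √(1) = 1.

L[1][0] = -2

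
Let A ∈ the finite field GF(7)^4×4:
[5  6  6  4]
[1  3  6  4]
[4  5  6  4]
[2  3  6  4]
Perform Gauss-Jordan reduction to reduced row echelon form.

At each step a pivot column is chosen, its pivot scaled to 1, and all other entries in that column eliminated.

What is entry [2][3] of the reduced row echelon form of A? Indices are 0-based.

[1] R0 /= 5  ⇒  (1, 4, 4, 5)
     R1 -= 1·R0  ⇒  (0, 6, 2, 6)
     R2 -= 4·R0  ⇒  (0, 3, 4, 5)
     R3 -= 2·R0  ⇒  (0, 2, 5, 1)
[2] R1 /= 6  ⇒  (0, 1, 5, 1)
     R0 -= 4·R1  ⇒  (1, 0, 5, 1)
     R2 -= 3·R1  ⇒  (0, 0, 3, 2)
     R3 -= 2·R1  ⇒  (0, 0, 2, 6)
[3] R2 /= 3  ⇒  (0, 0, 1, 3)
     R0 -= 5·R2  ⇒  (1, 0, 0, 0)
     R1 -= 5·R2  ⇒  (0, 1, 0, 0)
     R3 -= 2·R2  ⇒  (0, 0, 0, 0)
column 3 empty below row 3

M[2][3] = 3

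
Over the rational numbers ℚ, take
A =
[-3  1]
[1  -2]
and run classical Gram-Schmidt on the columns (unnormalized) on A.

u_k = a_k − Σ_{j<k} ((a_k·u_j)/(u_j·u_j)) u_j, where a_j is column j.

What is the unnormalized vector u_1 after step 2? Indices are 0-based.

u_1 = (-1/2, -3/2)

Step 1: u_0 = a_0 = (-3, 1).
Step 2: u_1 = a_1 − (-1/2)·u_0 = (-1/2, -3/2).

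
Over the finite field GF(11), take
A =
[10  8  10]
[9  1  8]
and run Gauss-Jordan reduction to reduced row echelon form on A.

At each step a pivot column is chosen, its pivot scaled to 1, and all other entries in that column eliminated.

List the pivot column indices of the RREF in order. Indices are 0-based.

pivot(0,0)=10: scale R0 → (1, 3, 1)
  clear (1,0): R1 −= (9)R0 → (0, 7, 10)
pivot(1,1)=7: scale R1 → (0, 1, 3)
  clear (0,1): R0 −= (3)R1 → (1, 0, 3)

pivot columns: 0, 1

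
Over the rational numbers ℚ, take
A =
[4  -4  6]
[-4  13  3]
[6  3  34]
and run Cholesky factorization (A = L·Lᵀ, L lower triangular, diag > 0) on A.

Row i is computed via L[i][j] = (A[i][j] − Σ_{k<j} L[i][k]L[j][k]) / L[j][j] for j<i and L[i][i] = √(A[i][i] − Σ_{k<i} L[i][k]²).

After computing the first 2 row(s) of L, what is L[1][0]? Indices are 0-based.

L[1][0] = -2

Step 1: L[0][0] = √(4) = 2.
  L[1][0] = (-4) / L[0][0] = -2.
Step 2: L[1][1] = √(9) = 3.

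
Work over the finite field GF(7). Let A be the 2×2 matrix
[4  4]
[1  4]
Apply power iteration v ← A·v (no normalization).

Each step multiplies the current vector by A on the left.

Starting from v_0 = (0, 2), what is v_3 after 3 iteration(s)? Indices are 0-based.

v_0 = (0, 2).
v_1 = A·v_0 = (1, 1).
v_2 = A·v_1 = (1, 5).
v_3 = A·v_2 = (3, 0).

v_3 = (3, 0)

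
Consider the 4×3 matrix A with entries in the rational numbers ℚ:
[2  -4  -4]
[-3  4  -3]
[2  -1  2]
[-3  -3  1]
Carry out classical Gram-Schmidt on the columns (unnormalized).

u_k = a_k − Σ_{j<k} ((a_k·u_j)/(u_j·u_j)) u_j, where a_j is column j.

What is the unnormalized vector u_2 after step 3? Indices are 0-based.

Step 1: u_0 = a_0 = (2, -3, 2, -3).
Step 2: u_1 = a_1 − (-1/2)·u_0 = (-3, 5/2, 0, -9/2).
Step 3: u_2 = a_2 − (1/13)·u_0 − (0)·u_1 = (-54/13, -36/13, 24/13, 16/13).

u_2 = (-54/13, -36/13, 24/13, 16/13)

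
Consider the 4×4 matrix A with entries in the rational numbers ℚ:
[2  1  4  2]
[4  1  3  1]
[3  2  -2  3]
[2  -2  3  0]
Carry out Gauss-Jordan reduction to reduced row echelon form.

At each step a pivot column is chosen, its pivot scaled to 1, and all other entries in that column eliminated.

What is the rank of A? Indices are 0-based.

[1] R0 /= 2  ⇒  (1, 1/2, 2, 1)
     R1 -= 4·R0  ⇒  (0, -1, -5, -3)
     R2 -= 3·R0  ⇒  (0, 1/2, -8, 0)
     R3 -= 2·R0  ⇒  (0, -3, -1, -2)
[2] R1 /= -1  ⇒  (0, 1, 5, 3)
     R0 -= 1/2·R1  ⇒  (1, 0, -1/2, -1/2)
     R2 -= 1/2·R1  ⇒  (0, 0, -21/2, -3/2)
     R3 -= -3·R1  ⇒  (0, 0, 14, 7)
[3] R2 /= -21/2  ⇒  (0, 0, 1, 1/7)
     R0 -= -1/2·R2  ⇒  (1, 0, 0, -3/7)
     R1 -= 5·R2  ⇒  (0, 1, 0, 16/7)
     R3 -= 14·R2  ⇒  (0, 0, 0, 5)
[4] R3 /= 5  ⇒  (0, 0, 0, 1)
     R0 -= -3/7·R3  ⇒  (1, 0, 0, 0)
     R1 -= 16/7·R3  ⇒  (0, 1, 0, 0)
     R2 -= 1/7·R3  ⇒  (0, 0, 1, 0)

rank = 4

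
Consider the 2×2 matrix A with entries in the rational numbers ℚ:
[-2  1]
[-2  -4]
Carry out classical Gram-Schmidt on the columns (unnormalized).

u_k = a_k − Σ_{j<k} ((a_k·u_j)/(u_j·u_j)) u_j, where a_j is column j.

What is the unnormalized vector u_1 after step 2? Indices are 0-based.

u_1 = (5/2, -5/2)

Step 1: u_0 = a_0 = (-2, -2).
Step 2: u_1 = a_1 − (3/4)·u_0 = (5/2, -5/2).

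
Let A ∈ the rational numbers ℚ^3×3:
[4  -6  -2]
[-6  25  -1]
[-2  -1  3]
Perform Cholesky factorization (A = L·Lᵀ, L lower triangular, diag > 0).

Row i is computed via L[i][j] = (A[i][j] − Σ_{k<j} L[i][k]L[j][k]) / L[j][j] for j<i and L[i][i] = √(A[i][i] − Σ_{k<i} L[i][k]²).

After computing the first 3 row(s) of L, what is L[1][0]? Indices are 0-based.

Step 1: L[0][0] = √(4) = 2.
  L[1][0] = (-6) / L[0][0] = -3.
Step 2: L[1][1] = √(16) = 4.
  L[2][0] = (-2) / L[0][0] = -1.
  L[2][1] = (-4) / L[1][1] = -1.
Step 3: L[2][2] = √(1) = 1.

L[1][0] = -3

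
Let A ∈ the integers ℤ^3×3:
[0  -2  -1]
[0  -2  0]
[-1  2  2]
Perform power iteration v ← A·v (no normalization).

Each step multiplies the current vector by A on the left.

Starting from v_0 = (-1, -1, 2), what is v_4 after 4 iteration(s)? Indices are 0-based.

v_0 = (-1, -1, 2).
v_1 = A·v_0 = (0, 2, 3).
v_2 = A·v_1 = (-7, -4, 10).
v_3 = A·v_2 = (-2, 8, 19).
v_4 = A·v_3 = (-35, -16, 56).

v_4 = (-35, -16, 56)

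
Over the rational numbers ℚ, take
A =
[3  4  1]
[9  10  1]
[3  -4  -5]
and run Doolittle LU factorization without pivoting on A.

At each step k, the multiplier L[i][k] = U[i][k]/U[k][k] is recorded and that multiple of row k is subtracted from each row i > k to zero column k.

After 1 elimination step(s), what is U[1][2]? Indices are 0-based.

Step 1: pivot at (0,0) is 3.
  row1 ← row1 − (3)·row0  ⇒  L[1][0]=3, U row1=(0, -2, -2)
  row2 ← row2 − (1)·row0  ⇒  L[2][0]=1, U row2=(0, -8, -6)

U[1][2] = -2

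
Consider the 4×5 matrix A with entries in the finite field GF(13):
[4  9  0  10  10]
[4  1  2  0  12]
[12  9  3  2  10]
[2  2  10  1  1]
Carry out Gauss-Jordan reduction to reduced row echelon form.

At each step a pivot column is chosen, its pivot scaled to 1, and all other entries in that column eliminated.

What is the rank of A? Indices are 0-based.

[1] R0 /= 4  ⇒  (1, 12, 0, 9, 9)
     R1 -= 4·R0  ⇒  (0, 5, 2, 3, 2)
     R2 -= 12·R0  ⇒  (0, 8, 3, 11, 6)
     R3 -= 2·R0  ⇒  (0, 4, 10, 9, 9)
[2] R1 /= 5  ⇒  (0, 1, 3, 11, 3)
     R0 -= 12·R1  ⇒  (1, 0, 3, 7, 12)
     R2 -= 8·R1  ⇒  (0, 0, 5, 1, 8)
     R3 -= 4·R1  ⇒  (0, 0, 11, 4, 10)
[3] R2 /= 5  ⇒  (0, 0, 1, 8, 12)
     R0 -= 3·R2  ⇒  (1, 0, 0, 9, 2)
     R1 -= 3·R2  ⇒  (0, 1, 0, 0, 6)
     R3 -= 11·R2  ⇒  (0, 0, 0, 7, 8)
[4] R3 /= 7  ⇒  (0, 0, 0, 1, 3)
     R0 -= 9·R3  ⇒  (1, 0, 0, 0, 1)
     R2 -= 8·R3  ⇒  (0, 0, 1, 0, 1)

rank = 4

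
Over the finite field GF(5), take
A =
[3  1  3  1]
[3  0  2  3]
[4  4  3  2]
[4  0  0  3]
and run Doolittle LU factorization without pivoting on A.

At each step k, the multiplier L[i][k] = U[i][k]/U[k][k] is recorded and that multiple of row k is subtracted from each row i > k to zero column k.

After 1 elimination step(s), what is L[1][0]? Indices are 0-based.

k=0: U[0][0]=3
  eliminate (1,0): mult=1, new row 1: (0, 4, 4, 2); set L[1][0]=1
  eliminate (2,0): mult=3, new row 2: (0, 1, 4, 4); set L[2][0]=3
  eliminate (3,0): mult=3, new row 3: (0, 2, 1, 0); set L[3][0]=3

L[1][0] = 1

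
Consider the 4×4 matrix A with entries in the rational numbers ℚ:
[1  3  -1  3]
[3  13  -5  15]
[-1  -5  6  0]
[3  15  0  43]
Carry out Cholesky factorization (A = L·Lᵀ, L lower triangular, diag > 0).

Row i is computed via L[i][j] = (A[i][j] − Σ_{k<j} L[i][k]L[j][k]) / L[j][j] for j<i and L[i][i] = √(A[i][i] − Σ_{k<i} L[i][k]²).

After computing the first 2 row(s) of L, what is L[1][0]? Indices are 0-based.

L[1][0] = 3

Step 1: L[0][0] = √(1) = 1.
  L[1][0] = (3) / L[0][0] = 3.
Step 2: L[1][1] = √(4) = 2.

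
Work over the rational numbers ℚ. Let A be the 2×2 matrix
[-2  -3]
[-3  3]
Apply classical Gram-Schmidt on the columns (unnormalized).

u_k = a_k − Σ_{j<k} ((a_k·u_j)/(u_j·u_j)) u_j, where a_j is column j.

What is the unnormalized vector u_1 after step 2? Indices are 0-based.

Step 1: u_0 = a_0 = (-2, -3).
Step 2: u_1 = a_1 − (-3/13)·u_0 = (-45/13, 30/13).

u_1 = (-45/13, 30/13)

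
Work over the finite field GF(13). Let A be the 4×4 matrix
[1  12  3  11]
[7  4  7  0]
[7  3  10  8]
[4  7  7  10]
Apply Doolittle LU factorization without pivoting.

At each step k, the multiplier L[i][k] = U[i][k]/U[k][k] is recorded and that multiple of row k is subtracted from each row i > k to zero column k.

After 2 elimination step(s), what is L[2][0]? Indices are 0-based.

L[2][0] = 7

[col 0] pivot 1
  R1 -= 7*R0 → (0, 11, 12, 1)  (L[1][0] := 7)
  R2 -= 7*R0 → (0, 10, 2, 9)  (L[2][0] := 7)
  R3 -= 4*R0 → (0, 11, 8, 5)  (L[3][0] := 4)
[col 1] pivot 11
  R2 -= 8*R1 → (0, 0, 10, 1)  (L[2][1] := 8)
  R3 -= 1*R1 → (0, 0, 9, 4)  (L[3][1] := 1)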